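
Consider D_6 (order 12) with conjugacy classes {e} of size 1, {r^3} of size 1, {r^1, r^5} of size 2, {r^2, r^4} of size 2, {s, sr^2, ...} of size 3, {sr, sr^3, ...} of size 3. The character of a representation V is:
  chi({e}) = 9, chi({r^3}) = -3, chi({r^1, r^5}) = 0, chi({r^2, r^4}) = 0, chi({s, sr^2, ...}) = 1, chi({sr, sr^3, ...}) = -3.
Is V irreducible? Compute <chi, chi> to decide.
Not irreducible (reducible): <chi, chi> = 10 > 1.

Working: <chi, chi> = (1/|G|) sum_C |C| * |chi(C)|^2 = (1/12)[1*|9|^2 + 1*|-3|^2 + 2*|0|^2 + 2*|0|^2 + 3*|1|^2 + 3*|-3|^2]
  = (1/12)[(81) + (9) + (0) + (0) + (3) + (27)] = 120/12 = 10.
A character is irreducible iff <chi, chi> = 1, so this representation is reducible.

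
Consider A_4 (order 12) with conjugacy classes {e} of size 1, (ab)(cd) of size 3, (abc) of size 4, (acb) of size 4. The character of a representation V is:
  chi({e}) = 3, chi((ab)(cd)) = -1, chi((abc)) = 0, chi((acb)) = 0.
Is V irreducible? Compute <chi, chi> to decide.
Irreducible: <chi, chi> = 1.

Derivation: <chi, chi> = (1/|G|) sum_C |C| * |chi(C)|^2 = (1/12)[1*|3|^2 + 3*|-1|^2 + 4*|0|^2 + 4*|0|^2]
  = (1/12)[(9) + (3) + (0) + (0)] = 12/12 = 1.
(Exp terms are combined using exp(i*s)*conj(exp(i*t)) = exp(i*(s-t)), and sums of them are collapsed using the identity that for every m > 1 the m distinct m-th roots of unity sum to 0, e.g. 1 + exp(2*I*pi/3) + exp(-2*I*pi/3) = 0.)
A character is irreducible iff <chi, chi> = 1, so this representation is irreducible.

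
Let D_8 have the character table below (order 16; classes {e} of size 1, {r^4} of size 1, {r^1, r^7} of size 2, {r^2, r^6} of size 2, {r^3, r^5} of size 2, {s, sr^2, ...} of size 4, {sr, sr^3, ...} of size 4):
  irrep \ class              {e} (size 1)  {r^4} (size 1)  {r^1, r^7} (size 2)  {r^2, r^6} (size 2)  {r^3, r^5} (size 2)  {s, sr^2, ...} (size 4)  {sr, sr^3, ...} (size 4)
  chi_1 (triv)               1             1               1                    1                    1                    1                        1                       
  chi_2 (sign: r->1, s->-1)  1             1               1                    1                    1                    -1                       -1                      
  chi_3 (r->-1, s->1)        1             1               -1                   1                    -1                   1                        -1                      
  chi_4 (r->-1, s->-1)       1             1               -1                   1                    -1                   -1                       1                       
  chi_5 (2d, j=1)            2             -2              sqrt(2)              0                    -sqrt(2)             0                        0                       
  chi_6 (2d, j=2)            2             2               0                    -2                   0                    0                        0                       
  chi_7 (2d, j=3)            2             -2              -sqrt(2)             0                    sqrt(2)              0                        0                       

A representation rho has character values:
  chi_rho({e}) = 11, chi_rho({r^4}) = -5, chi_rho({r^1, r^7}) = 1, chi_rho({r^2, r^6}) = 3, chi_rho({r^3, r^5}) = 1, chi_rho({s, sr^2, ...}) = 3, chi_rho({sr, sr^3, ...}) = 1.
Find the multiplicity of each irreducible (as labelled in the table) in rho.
Multiplicities: chi_1: 2, chi_2: 0, chi_3: 1, chi_4: 0, chi_5: 2, chi_6: 0, chi_7: 2.

Reasoning: Use <chi_rho, chi> = (1/|G|) sum_C |C| * chi_rho(C) * conj(chi(C)) with |G| = 16 for each irreducible chi in the table:
  <chi_rho, chi_1> = (1/16)[1*(11)*conj(1) + 1*(-5)*conj(1) + 2*(1)*conj(1) + 2*(3)*conj(1) + 2*(1)*conj(1) + 4*(3)*conj(1) + 4*(1)*conj(1)]
      = (1/16)[(11) + (-5) + (2) + (6) + (2) + (12) + (4)] = 32/16 = 2
  <chi_rho, chi_2> = (1/16)[1*(11)*conj(1) + 1*(-5)*conj(1) + 2*(1)*conj(1) + 2*(3)*conj(1) + 2*(1)*conj(1) + 4*(3)*conj(-1) + 4*(1)*conj(-1)]
      = (1/16)[(11) + (-5) + (2) + (6) + (2) + (-12) + (-4)] = 0/16 = 0
  <chi_rho, chi_3> = (1/16)[1*(11)*conj(1) + 1*(-5)*conj(1) + 2*(1)*conj(-1) + 2*(3)*conj(1) + 2*(1)*conj(-1) + 4*(3)*conj(1) + 4*(1)*conj(-1)]
      = (1/16)[(11) + (-5) + (-2) + (6) + (-2) + (12) + (-4)] = 16/16 = 1
  <chi_rho, chi_4> = (1/16)[1*(11)*conj(1) + 1*(-5)*conj(1) + 2*(1)*conj(-1) + 2*(3)*conj(1) + 2*(1)*conj(-1) + 4*(3)*conj(-1) + 4*(1)*conj(1)]
      = (1/16)[(11) + (-5) + (-2) + (6) + (-2) + (-12) + (4)] = 0/16 = 0
  <chi_rho, chi_5> = (1/16)[1*(11)*conj(2) + 1*(-5)*conj(-2) + 2*(1)*conj(sqrt(2)) + 2*(3)*conj(0) + 2*(1)*conj(-sqrt(2)) + 4*(3)*conj(0) + 4*(1)*conj(0)]
      = (1/16)[(22) + (10) + (2*sqrt(2)) + (0) + (-2*sqrt(2)) + (0) + (0)] = 32/16 = 2
  <chi_rho, chi_6> = (1/16)[1*(11)*conj(2) + 1*(-5)*conj(2) + 2*(1)*conj(0) + 2*(3)*conj(-2) + 2*(1)*conj(0) + 4*(3)*conj(0) + 4*(1)*conj(0)]
      = (1/16)[(22) + (-10) + (0) + (-12) + (0) + (0) + (0)] = 0/16 = 0
  <chi_rho, chi_7> = (1/16)[1*(11)*conj(2) + 1*(-5)*conj(-2) + 2*(1)*conj(-sqrt(2)) + 2*(3)*conj(0) + 2*(1)*conj(sqrt(2)) + 4*(3)*conj(0) + 4*(1)*conj(0)]
      = (1/16)[(22) + (10) + (-2*sqrt(2)) + (0) + (2*sqrt(2)) + (0) + (0)] = 32/16 = 2
Dimension check: dim(rho) = sum (mult * dim) = 2*1 + 0*1 + 1*1 + 0*1 + 2*2 + 0*2 + 2*2 = 11 = chi_rho(e) = 11.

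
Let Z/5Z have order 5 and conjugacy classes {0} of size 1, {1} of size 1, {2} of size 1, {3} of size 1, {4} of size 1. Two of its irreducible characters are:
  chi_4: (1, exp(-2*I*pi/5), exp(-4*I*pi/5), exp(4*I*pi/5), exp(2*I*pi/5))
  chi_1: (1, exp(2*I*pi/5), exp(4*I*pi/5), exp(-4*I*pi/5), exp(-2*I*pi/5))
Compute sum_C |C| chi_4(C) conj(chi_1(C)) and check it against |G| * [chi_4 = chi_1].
Sum = 0; so <chi_4, chi_1> = 0 (distinct irreducibles are orthogonal).

Justification: Compute term by term over conjugacy classes (|C| * chi_4(C) * conj(chi_1(C))):
  1*(1)*conj(1) + 1*(exp(-2*I*pi/5))*conj(exp(2*I*pi/5)) + 1*(exp(-4*I*pi/5))*conj(exp(4*I*pi/5)) + 1*(exp(4*I*pi/5))*conj(exp(-4*I*pi/5)) + 1*(exp(2*I*pi/5))*conj(exp(-2*I*pi/5))
  = (1) + (exp(-4*I*pi/5)) + (exp(2*I*pi/5)) + (exp(-2*I*pi/5)) + (exp(4*I*pi/5))
  = 0.
(Exp terms are combined using exp(i*s)*conj(exp(i*t)) = exp(i*(s-t)), and sums of them are collapsed using the identity that for every m > 1 the m distinct m-th roots of unity sum to 0, e.g. 1 + exp(2*I*pi/3) + exp(-2*I*pi/3) = 0.)
Dividing by |G| = 5 gives 0/5 = 0, matching the row-orthogonality relation <chi_4, chi_1> = [chi_4 = chi_1].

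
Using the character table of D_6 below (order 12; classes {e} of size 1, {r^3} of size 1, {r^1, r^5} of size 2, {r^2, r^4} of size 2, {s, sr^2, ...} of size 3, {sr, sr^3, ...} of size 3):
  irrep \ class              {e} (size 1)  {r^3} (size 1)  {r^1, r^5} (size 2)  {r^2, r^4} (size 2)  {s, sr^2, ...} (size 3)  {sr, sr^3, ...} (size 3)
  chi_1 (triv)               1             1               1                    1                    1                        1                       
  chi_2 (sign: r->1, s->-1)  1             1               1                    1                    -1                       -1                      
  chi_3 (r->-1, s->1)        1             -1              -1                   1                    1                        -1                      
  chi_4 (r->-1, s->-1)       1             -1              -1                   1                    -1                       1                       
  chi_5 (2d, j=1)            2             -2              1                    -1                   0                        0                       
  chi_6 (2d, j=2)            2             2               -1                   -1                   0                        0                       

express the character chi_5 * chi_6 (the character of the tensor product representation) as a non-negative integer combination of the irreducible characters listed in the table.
chi_5 tensor chi_6 = chi_3 + chi_4 + chi_5 (all other irreducibles have multiplicity 0).

Derivation: The character of a tensor product is the pointwise product (chi_5 * chi_6)(C) = chi_5(C) * chi_6(C):
  {e}: (2)*(2), {r^3}: (-2)*(2), {r^1, r^5}: (1)*(-1), {r^2, r^4}: (-1)*(-1), {s, sr^2, ...}: (0)*(0), {sr, sr^3, ...}: (0)*(0)
so (chi_5 * chi_6) takes values
  {e} -> 4, {r^3} -> -4, {r^1, r^5} -> -1, {r^2, r^4} -> 1, {s, sr^2, ...} -> 0, {sr, sr^3, ...} -> 0.
Now take the inner product of this character with each irreducible chi from the table, <chi_5*chi_6, chi> = (1/12) sum_C |C| (chi_5*chi_6)(C) conj(chi(C)):
  <chi_5*chi_6, chi_1> = (1/12)[1*(4)*conj(1) + 1*(-4)*conj(1) + 2*(-1)*conj(1) + 2*(1)*conj(1) + 3*(0)*conj(1) + 3*(0)*conj(1)]
      = (1/12)[(4) + (-4) + (-2) + (2) + (0) + (0)] = 0/12 = 0
  <chi_5*chi_6, chi_2> = (1/12)[1*(4)*conj(1) + 1*(-4)*conj(1) + 2*(-1)*conj(1) + 2*(1)*conj(1) + 3*(0)*conj(-1) + 3*(0)*conj(-1)]
      = (1/12)[(4) + (-4) + (-2) + (2) + (0) + (0)] = 0/12 = 0
  <chi_5*chi_6, chi_3> = (1/12)[1*(4)*conj(1) + 1*(-4)*conj(-1) + 2*(-1)*conj(-1) + 2*(1)*conj(1) + 3*(0)*conj(1) + 3*(0)*conj(-1)]
      = (1/12)[(4) + (4) + (2) + (2) + (0) + (0)] = 12/12 = 1
  <chi_5*chi_6, chi_4> = (1/12)[1*(4)*conj(1) + 1*(-4)*conj(-1) + 2*(-1)*conj(-1) + 2*(1)*conj(1) + 3*(0)*conj(-1) + 3*(0)*conj(1)]
      = (1/12)[(4) + (4) + (2) + (2) + (0) + (0)] = 12/12 = 1
  <chi_5*chi_6, chi_5> = (1/12)[1*(4)*conj(2) + 1*(-4)*conj(-2) + 2*(-1)*conj(1) + 2*(1)*conj(-1) + 3*(0)*conj(0) + 3*(0)*conj(0)]
      = (1/12)[(8) + (8) + (-2) + (-2) + (0) + (0)] = 12/12 = 1
  <chi_5*chi_6, chi_6> = (1/12)[1*(4)*conj(2) + 1*(-4)*conj(2) + 2*(-1)*conj(-1) + 2*(1)*conj(-1) + 3*(0)*conj(0) + 3*(0)*conj(0)]
      = (1/12)[(8) + (-8) + (2) + (-2) + (0) + (0)] = 0/12 = 0
Hence the multiplicities are chi_3: 1, chi_4: 1, chi_5: 1. Dimension check: dim(chi_5)*dim(chi_6) = 2*2 = 4 and sum (mult * dim) = 1*1 + 1*1 + 1*2 = 4.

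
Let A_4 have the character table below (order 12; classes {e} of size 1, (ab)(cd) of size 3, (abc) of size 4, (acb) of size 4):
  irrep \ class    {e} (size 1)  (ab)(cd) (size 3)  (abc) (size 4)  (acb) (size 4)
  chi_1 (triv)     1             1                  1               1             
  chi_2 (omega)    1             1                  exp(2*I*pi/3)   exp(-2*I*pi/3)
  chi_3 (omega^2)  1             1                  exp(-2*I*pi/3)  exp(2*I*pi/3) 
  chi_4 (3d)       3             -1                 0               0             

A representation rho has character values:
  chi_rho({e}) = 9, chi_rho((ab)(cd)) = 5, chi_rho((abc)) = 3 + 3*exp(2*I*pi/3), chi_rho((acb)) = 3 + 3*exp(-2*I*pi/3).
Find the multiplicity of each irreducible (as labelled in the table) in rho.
Multiplicities: chi_1: 3, chi_2: 3, chi_3: 0, chi_4: 1.

Solution. Use <chi_rho, chi> = (1/|G|) sum_C |C| * chi_rho(C) * conj(chi(C)) with |G| = 12 for each irreducible chi in the table:
  <chi_rho, chi_1> = (1/12)[1*(9)*conj(1) + 3*(5)*conj(1) + 4*(3 + 3*exp(2*I*pi/3))*conj(1) + 4*(3 + 3*exp(-2*I*pi/3))*conj(1)]
      = (1/12)[(9) + (15) + (12 + 12*exp(2*I*pi/3)) + (12 + 12*exp(-2*I*pi/3))] = 36/12 = 3
  <chi_rho, chi_2> = (1/12)[1*(9)*conj(1) + 3*(5)*conj(1) + 4*(3 + 3*exp(2*I*pi/3))*conj(exp(2*I*pi/3)) + 4*(3 + 3*exp(-2*I*pi/3))*conj(exp(-2*I*pi/3))]
      = (1/12)[(9) + (15) + (12 + 12*exp(-2*I*pi/3)) + (12 + 12*exp(2*I*pi/3))] = 36/12 = 3
  <chi_rho, chi_3> = (1/12)[1*(9)*conj(1) + 3*(5)*conj(1) + 4*(3 + 3*exp(2*I*pi/3))*conj(exp(-2*I*pi/3)) + 4*(3 + 3*exp(-2*I*pi/3))*conj(exp(2*I*pi/3))]
      = (1/12)[(9) + (15) + (-12) + (-12)] = 0/12 = 0
  <chi_rho, chi_4> = (1/12)[1*(9)*conj(3) + 3*(5)*conj(-1) + 4*(3 + 3*exp(2*I*pi/3))*conj(0) + 4*(3 + 3*exp(-2*I*pi/3))*conj(0)]
      = (1/12)[(27) + (-15) + (0) + (0)] = 12/12 = 1
(Exp terms are combined using exp(i*s)*conj(exp(i*t)) = exp(i*(s-t)), and sums of them are collapsed using the identity that for every m > 1 the m distinct m-th roots of unity sum to 0, e.g. 1 + exp(2*I*pi/3) + exp(-2*I*pi/3) = 0.)
Dimension check: dim(rho) = sum (mult * dim) = 3*1 + 3*1 + 0*1 + 1*3 = 9 = chi_rho(e) = 9.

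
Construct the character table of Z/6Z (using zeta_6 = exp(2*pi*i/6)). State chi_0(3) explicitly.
Character table of Z/6Z (irreps indexed chi_0,...,chi_5 with chi_k(m) = zeta_6^(k*m), zeta_6 = exp(2*pi*i/6)):
  irrep \ class  {0} (size 1)  {1} (size 1)    {2} (size 1)    {3} (size 1)  {4} (size 1)    {5} (size 1)  
  chi_0          1             1               1               1             1               1             
  chi_1          1             exp(I*pi/3)     exp(2*I*pi/3)   -1            exp(-2*I*pi/3)  exp(-I*pi/3)  
  chi_2          1             exp(2*I*pi/3)   exp(-2*I*pi/3)  1             exp(2*I*pi/3)   exp(-2*I*pi/3)
  chi_3          1             -1              1               -1            1               -1            
  chi_4          1             exp(-2*I*pi/3)  exp(2*I*pi/3)   1             exp(-2*I*pi/3)  exp(2*I*pi/3) 
  chi_5          1             exp(-I*pi/3)    exp(-2*I*pi/3)  -1            exp(2*I*pi/3)   exp(I*pi/3)   

Spot check: chi_0(3) = zeta_6^(0*3) = zeta_6^0 = 1.

Argument: Z/6Z is abelian, so all 6 irreducible complex representations are 1-dimensional. They are given by chi_k(m) = zeta_6^(k*m) for k = 0,...,5. Row orthogonality: sum_m chi_k(m) conj(chi_l(m)) = 6 * [k = l].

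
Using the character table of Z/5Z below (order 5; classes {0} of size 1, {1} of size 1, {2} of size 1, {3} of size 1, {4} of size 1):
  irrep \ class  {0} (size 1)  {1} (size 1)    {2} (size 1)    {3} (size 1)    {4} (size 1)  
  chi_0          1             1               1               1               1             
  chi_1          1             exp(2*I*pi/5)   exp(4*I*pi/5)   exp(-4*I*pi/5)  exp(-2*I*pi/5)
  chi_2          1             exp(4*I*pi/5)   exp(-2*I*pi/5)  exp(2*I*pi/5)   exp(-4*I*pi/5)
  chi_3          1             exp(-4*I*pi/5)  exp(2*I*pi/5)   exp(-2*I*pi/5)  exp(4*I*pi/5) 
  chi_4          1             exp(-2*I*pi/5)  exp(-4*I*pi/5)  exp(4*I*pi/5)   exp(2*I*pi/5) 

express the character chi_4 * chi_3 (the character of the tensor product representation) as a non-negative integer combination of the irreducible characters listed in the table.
chi_4 tensor chi_3 = chi_2 (all other irreducibles have multiplicity 0).

Justification: The character of a tensor product is the pointwise product (chi_4 * chi_3)(C) = chi_4(C) * chi_3(C):
  {0}: (1)*(1), {1}: (exp(-2*I*pi/5))*(exp(-4*I*pi/5)), {2}: (exp(-4*I*pi/5))*(exp(2*I*pi/5)), {3}: (exp(4*I*pi/5))*(exp(-2*I*pi/5)), {4}: (exp(2*I*pi/5))*(exp(4*I*pi/5))
so (chi_4 * chi_3) takes values
  {0} -> 1, {1} -> exp(4*I*pi/5), {2} -> exp(-2*I*pi/5), {3} -> exp(2*I*pi/5), {4} -> exp(-4*I*pi/5).
Now take the inner product of this character with each irreducible chi from the table, <chi_4*chi_3, chi> = (1/5) sum_C |C| (chi_4*chi_3)(C) conj(chi(C)):
  <chi_4*chi_3, chi_0> = (1/5)[1*(1)*conj(1) + 1*(exp(4*I*pi/5))*conj(1) + 1*(exp(-2*I*pi/5))*conj(1) + 1*(exp(2*I*pi/5))*conj(1) + 1*(exp(-4*I*pi/5))*conj(1)]
      = (1/5)[(1) + (exp(4*I*pi/5)) + (exp(-2*I*pi/5)) + (exp(2*I*pi/5)) + (exp(-4*I*pi/5))] = 0/5 = 0
  <chi_4*chi_3, chi_1> = (1/5)[1*(1)*conj(1) + 1*(exp(4*I*pi/5))*conj(exp(2*I*pi/5)) + 1*(exp(-2*I*pi/5))*conj(exp(4*I*pi/5)) + 1*(exp(2*I*pi/5))*conj(exp(-4*I*pi/5)) + 1*(exp(-4*I*pi/5))*conj(exp(-2*I*pi/5))]
      = (1/5)[(1) + (exp(2*I*pi/5)) + (exp(4*I*pi/5)) + (exp(-4*I*pi/5)) + (exp(-2*I*pi/5))] = 0/5 = 0
  <chi_4*chi_3, chi_2> = (1/5)[1*(1)*conj(1) + 1*(exp(4*I*pi/5))*conj(exp(4*I*pi/5)) + 1*(exp(-2*I*pi/5))*conj(exp(-2*I*pi/5)) + 1*(exp(2*I*pi/5))*conj(exp(2*I*pi/5)) + 1*(exp(-4*I*pi/5))*conj(exp(-4*I*pi/5))]
      = (1/5)[(1) + (1) + (1) + (1) + (1)] = 5/5 = 1
  <chi_4*chi_3, chi_3> = (1/5)[1*(1)*conj(1) + 1*(exp(4*I*pi/5))*conj(exp(-4*I*pi/5)) + 1*(exp(-2*I*pi/5))*conj(exp(2*I*pi/5)) + 1*(exp(2*I*pi/5))*conj(exp(-2*I*pi/5)) + 1*(exp(-4*I*pi/5))*conj(exp(4*I*pi/5))]
      = (1/5)[(1) + (exp(-2*I*pi/5)) + (exp(-4*I*pi/5)) + (exp(4*I*pi/5)) + (exp(2*I*pi/5))] = 0/5 = 0
  <chi_4*chi_3, chi_4> = (1/5)[1*(1)*conj(1) + 1*(exp(4*I*pi/5))*conj(exp(-2*I*pi/5)) + 1*(exp(-2*I*pi/5))*conj(exp(-4*I*pi/5)) + 1*(exp(2*I*pi/5))*conj(exp(4*I*pi/5)) + 1*(exp(-4*I*pi/5))*conj(exp(2*I*pi/5))]
      = (1/5)[(1) + (exp(-4*I*pi/5)) + (exp(2*I*pi/5)) + (exp(-2*I*pi/5)) + (exp(4*I*pi/5))] = 0/5 = 0
(Exp terms are combined using exp(i*s)*conj(exp(i*t)) = exp(i*(s-t)), and sums of them are collapsed using the identity that for every m > 1 the m distinct m-th roots of unity sum to 0, e.g. 1 + exp(2*I*pi/3) + exp(-2*I*pi/3) = 0.)
Hence the multiplicities are chi_2: 1. Dimension check: dim(chi_4)*dim(chi_3) = 1*1 = 1 and sum (mult * dim) = 1*1 = 1.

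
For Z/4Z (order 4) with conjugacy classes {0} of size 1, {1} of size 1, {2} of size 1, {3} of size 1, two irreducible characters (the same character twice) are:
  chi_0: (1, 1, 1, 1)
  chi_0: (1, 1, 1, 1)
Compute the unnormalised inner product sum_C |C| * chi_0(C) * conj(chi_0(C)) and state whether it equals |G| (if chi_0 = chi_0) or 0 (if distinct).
Sum = 4 = |G| = 4; so <chi_0, chi_0> = 1 (norm-1 confirms irreducibility).

Justification: Compute term by term over conjugacy classes (|C| * chi_0(C) * conj(chi_0(C))):
  1*(1)*conj(1) + 1*(1)*conj(1) + 1*(1)*conj(1) + 1*(1)*conj(1)
  = (1) + (1) + (1) + (1)
  = 4.
(Exp terms are combined using exp(i*s)*conj(exp(i*t)) = exp(i*(s-t)), and sums of them are collapsed using the identity that for every m > 1 the m distinct m-th roots of unity sum to 0, e.g. 1 + exp(2*I*pi/3) + exp(-2*I*pi/3) = 0.)
Dividing by |G| = 4 gives 4/4 = 1, matching the row-orthogonality relation <chi_0, chi_0> = [chi_0 = chi_0].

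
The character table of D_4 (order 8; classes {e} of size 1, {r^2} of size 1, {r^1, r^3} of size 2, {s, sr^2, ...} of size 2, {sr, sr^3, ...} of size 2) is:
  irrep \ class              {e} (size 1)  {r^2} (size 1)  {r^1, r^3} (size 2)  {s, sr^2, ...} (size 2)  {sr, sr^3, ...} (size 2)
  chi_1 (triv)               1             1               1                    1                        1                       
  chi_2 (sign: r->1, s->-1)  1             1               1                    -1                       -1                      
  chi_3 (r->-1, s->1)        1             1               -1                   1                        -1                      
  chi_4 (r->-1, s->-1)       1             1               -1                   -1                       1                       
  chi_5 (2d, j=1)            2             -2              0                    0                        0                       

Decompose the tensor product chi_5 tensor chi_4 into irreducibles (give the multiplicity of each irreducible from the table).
chi_5 tensor chi_4 = chi_5 (all other irreducibles have multiplicity 0).

Proof sketch: The character of a tensor product is the pointwise product (chi_5 * chi_4)(C) = chi_5(C) * chi_4(C):
  {e}: (2)*(1), {r^2}: (-2)*(1), {r^1, r^3}: (0)*(-1), {s, sr^2, ...}: (0)*(-1), {sr, sr^3, ...}: (0)*(1)
so (chi_5 * chi_4) takes values
  {e} -> 2, {r^2} -> -2, {r^1, r^3} -> 0, {s, sr^2, ...} -> 0, {sr, sr^3, ...} -> 0.
Now take the inner product of this character with each irreducible chi from the table, <chi_5*chi_4, chi> = (1/8) sum_C |C| (chi_5*chi_4)(C) conj(chi(C)):
  <chi_5*chi_4, chi_1> = (1/8)[1*(2)*conj(1) + 1*(-2)*conj(1) + 2*(0)*conj(1) + 2*(0)*conj(1) + 2*(0)*conj(1)]
      = (1/8)[(2) + (-2) + (0) + (0) + (0)] = 0/8 = 0
  <chi_5*chi_4, chi_2> = (1/8)[1*(2)*conj(1) + 1*(-2)*conj(1) + 2*(0)*conj(1) + 2*(0)*conj(-1) + 2*(0)*conj(-1)]
      = (1/8)[(2) + (-2) + (0) + (0) + (0)] = 0/8 = 0
  <chi_5*chi_4, chi_3> = (1/8)[1*(2)*conj(1) + 1*(-2)*conj(1) + 2*(0)*conj(-1) + 2*(0)*conj(1) + 2*(0)*conj(-1)]
      = (1/8)[(2) + (-2) + (0) + (0) + (0)] = 0/8 = 0
  <chi_5*chi_4, chi_4> = (1/8)[1*(2)*conj(1) + 1*(-2)*conj(1) + 2*(0)*conj(-1) + 2*(0)*conj(-1) + 2*(0)*conj(1)]
      = (1/8)[(2) + (-2) + (0) + (0) + (0)] = 0/8 = 0
  <chi_5*chi_4, chi_5> = (1/8)[1*(2)*conj(2) + 1*(-2)*conj(-2) + 2*(0)*conj(0) + 2*(0)*conj(0) + 2*(0)*conj(0)]
      = (1/8)[(4) + (4) + (0) + (0) + (0)] = 8/8 = 1
Hence the multiplicities are chi_5: 1. Dimension check: dim(chi_5)*dim(chi_4) = 2*1 = 2 and sum (mult * dim) = 1*2 = 2.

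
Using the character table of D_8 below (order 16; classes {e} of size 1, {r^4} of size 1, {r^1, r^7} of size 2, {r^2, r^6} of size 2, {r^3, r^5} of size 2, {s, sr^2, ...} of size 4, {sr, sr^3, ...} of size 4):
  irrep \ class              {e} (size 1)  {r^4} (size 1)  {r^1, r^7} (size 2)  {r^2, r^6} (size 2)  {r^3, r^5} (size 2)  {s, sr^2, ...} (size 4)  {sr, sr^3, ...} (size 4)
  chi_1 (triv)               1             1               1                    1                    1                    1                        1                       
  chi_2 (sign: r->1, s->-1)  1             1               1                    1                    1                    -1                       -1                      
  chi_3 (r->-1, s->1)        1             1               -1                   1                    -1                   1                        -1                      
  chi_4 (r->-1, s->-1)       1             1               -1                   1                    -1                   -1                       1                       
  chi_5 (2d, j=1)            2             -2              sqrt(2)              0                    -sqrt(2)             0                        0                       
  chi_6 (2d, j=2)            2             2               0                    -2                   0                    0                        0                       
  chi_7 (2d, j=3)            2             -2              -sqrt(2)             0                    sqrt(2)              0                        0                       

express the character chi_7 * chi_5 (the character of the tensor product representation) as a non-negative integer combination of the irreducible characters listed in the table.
chi_7 tensor chi_5 = chi_3 + chi_4 + chi_6 (all other irreducibles have multiplicity 0).

Why: The character of a tensor product is the pointwise product (chi_7 * chi_5)(C) = chi_7(C) * chi_5(C):
  {e}: (2)*(2), {r^4}: (-2)*(-2), {r^1, r^7}: (-sqrt(2))*(sqrt(2)), {r^2, r^6}: (0)*(0), {r^3, r^5}: (sqrt(2))*(-sqrt(2)), {s, sr^2, ...}: (0)*(0), {sr, sr^3, ...}: (0)*(0)
so (chi_7 * chi_5) takes values
  {e} -> 4, {r^4} -> 4, {r^1, r^7} -> -2, {r^2, r^6} -> 0, {r^3, r^5} -> -2, {s, sr^2, ...} -> 0, {sr, sr^3, ...} -> 0.
Now take the inner product of this character with each irreducible chi from the table, <chi_7*chi_5, chi> = (1/16) sum_C |C| (chi_7*chi_5)(C) conj(chi(C)):
  <chi_7*chi_5, chi_1> = (1/16)[1*(4)*conj(1) + 1*(4)*conj(1) + 2*(-2)*conj(1) + 2*(0)*conj(1) + 2*(-2)*conj(1) + 4*(0)*conj(1) + 4*(0)*conj(1)]
      = (1/16)[(4) + (4) + (-4) + (0) + (-4) + (0) + (0)] = 0/16 = 0
  <chi_7*chi_5, chi_2> = (1/16)[1*(4)*conj(1) + 1*(4)*conj(1) + 2*(-2)*conj(1) + 2*(0)*conj(1) + 2*(-2)*conj(1) + 4*(0)*conj(-1) + 4*(0)*conj(-1)]
      = (1/16)[(4) + (4) + (-4) + (0) + (-4) + (0) + (0)] = 0/16 = 0
  <chi_7*chi_5, chi_3> = (1/16)[1*(4)*conj(1) + 1*(4)*conj(1) + 2*(-2)*conj(-1) + 2*(0)*conj(1) + 2*(-2)*conj(-1) + 4*(0)*conj(1) + 4*(0)*conj(-1)]
      = (1/16)[(4) + (4) + (4) + (0) + (4) + (0) + (0)] = 16/16 = 1
  <chi_7*chi_5, chi_4> = (1/16)[1*(4)*conj(1) + 1*(4)*conj(1) + 2*(-2)*conj(-1) + 2*(0)*conj(1) + 2*(-2)*conj(-1) + 4*(0)*conj(-1) + 4*(0)*conj(1)]
      = (1/16)[(4) + (4) + (4) + (0) + (4) + (0) + (0)] = 16/16 = 1
  <chi_7*chi_5, chi_5> = (1/16)[1*(4)*conj(2) + 1*(4)*conj(-2) + 2*(-2)*conj(sqrt(2)) + 2*(0)*conj(0) + 2*(-2)*conj(-sqrt(2)) + 4*(0)*conj(0) + 4*(0)*conj(0)]
      = (1/16)[(8) + (-8) + (-4*sqrt(2)) + (0) + (4*sqrt(2)) + (0) + (0)] = 0/16 = 0
  <chi_7*chi_5, chi_6> = (1/16)[1*(4)*conj(2) + 1*(4)*conj(2) + 2*(-2)*conj(0) + 2*(0)*conj(-2) + 2*(-2)*conj(0) + 4*(0)*conj(0) + 4*(0)*conj(0)]
      = (1/16)[(8) + (8) + (0) + (0) + (0) + (0) + (0)] = 16/16 = 1
  <chi_7*chi_5, chi_7> = (1/16)[1*(4)*conj(2) + 1*(4)*conj(-2) + 2*(-2)*conj(-sqrt(2)) + 2*(0)*conj(0) + 2*(-2)*conj(sqrt(2)) + 4*(0)*conj(0) + 4*(0)*conj(0)]
      = (1/16)[(8) + (-8) + (4*sqrt(2)) + (0) + (-4*sqrt(2)) + (0) + (0)] = 0/16 = 0
Hence the multiplicities are chi_3: 1, chi_4: 1, chi_6: 1. Dimension check: dim(chi_7)*dim(chi_5) = 2*2 = 4 and sum (mult * dim) = 1*1 + 1*1 + 1*2 = 4.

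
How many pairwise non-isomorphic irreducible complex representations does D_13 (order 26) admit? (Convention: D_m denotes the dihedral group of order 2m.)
8

Proof sketch: The number of irreducible complex representations of a finite group equals its number of conjugacy classes. D_13 has 8 conjugacy classes ((n+3)/2 for n odd), so D_13 (order 26) has exactly 8 irreducible complex representations.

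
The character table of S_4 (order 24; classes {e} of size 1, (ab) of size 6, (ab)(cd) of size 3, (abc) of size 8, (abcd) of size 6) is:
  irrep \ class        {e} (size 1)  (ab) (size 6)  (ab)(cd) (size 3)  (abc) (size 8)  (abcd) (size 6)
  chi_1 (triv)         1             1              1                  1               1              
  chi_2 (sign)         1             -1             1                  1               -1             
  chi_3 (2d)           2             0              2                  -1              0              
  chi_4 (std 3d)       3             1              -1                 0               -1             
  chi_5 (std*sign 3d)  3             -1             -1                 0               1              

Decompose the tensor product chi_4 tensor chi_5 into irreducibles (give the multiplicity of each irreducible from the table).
chi_4 tensor chi_5 = chi_2 + chi_3 + chi_4 + chi_5 (all other irreducibles have multiplicity 0).

Justification: The character of a tensor product is the pointwise product (chi_4 * chi_5)(C) = chi_4(C) * chi_5(C):
  {e}: (3)*(3), (ab): (1)*(-1), (ab)(cd): (-1)*(-1), (abc): (0)*(0), (abcd): (-1)*(1)
so (chi_4 * chi_5) takes values
  {e} -> 9, (ab) -> -1, (ab)(cd) -> 1, (abc) -> 0, (abcd) -> -1.
Now take the inner product of this character with each irreducible chi from the table, <chi_4*chi_5, chi> = (1/24) sum_C |C| (chi_4*chi_5)(C) conj(chi(C)):
  <chi_4*chi_5, chi_1> = (1/24)[1*(9)*conj(1) + 6*(-1)*conj(1) + 3*(1)*conj(1) + 8*(0)*conj(1) + 6*(-1)*conj(1)]
      = (1/24)[(9) + (-6) + (3) + (0) + (-6)] = 0/24 = 0
  <chi_4*chi_5, chi_2> = (1/24)[1*(9)*conj(1) + 6*(-1)*conj(-1) + 3*(1)*conj(1) + 8*(0)*conj(1) + 6*(-1)*conj(-1)]
      = (1/24)[(9) + (6) + (3) + (0) + (6)] = 24/24 = 1
  <chi_4*chi_5, chi_3> = (1/24)[1*(9)*conj(2) + 6*(-1)*conj(0) + 3*(1)*conj(2) + 8*(0)*conj(-1) + 6*(-1)*conj(0)]
      = (1/24)[(18) + (0) + (6) + (0) + (0)] = 24/24 = 1
  <chi_4*chi_5, chi_4> = (1/24)[1*(9)*conj(3) + 6*(-1)*conj(1) + 3*(1)*conj(-1) + 8*(0)*conj(0) + 6*(-1)*conj(-1)]
      = (1/24)[(27) + (-6) + (-3) + (0) + (6)] = 24/24 = 1
  <chi_4*chi_5, chi_5> = (1/24)[1*(9)*conj(3) + 6*(-1)*conj(-1) + 3*(1)*conj(-1) + 8*(0)*conj(0) + 6*(-1)*conj(1)]
      = (1/24)[(27) + (6) + (-3) + (0) + (-6)] = 24/24 = 1
Hence the multiplicities are chi_2: 1, chi_3: 1, chi_4: 1, chi_5: 1. Dimension check: dim(chi_4)*dim(chi_5) = 3*3 = 9 and sum (mult * dim) = 1*1 + 1*2 + 1*3 + 1*3 = 9.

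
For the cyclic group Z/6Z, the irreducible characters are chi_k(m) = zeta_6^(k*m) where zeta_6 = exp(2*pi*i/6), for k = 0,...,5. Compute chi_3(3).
chi_3(3) = zeta_6^9 = -1

Argument: chi_3(3) = zeta_6^(3*3) = zeta_6^9. Since zeta_6^6 = 1, this equals zeta_6^3 = exp(2*pi*i*3/6) = -1.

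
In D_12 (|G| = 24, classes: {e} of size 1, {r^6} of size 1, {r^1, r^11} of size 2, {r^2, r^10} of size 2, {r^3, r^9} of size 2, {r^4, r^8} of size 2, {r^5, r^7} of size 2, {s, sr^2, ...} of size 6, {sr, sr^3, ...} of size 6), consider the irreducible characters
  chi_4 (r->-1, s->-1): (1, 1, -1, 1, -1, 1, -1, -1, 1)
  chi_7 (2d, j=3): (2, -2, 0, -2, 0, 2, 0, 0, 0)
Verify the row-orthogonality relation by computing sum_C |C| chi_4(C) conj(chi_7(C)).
Sum = 0; so <chi_4, chi_7> = 0 (distinct irreducibles are orthogonal).

Working: Compute term by term over conjugacy classes (|C| * chi_4(C) * conj(chi_7(C))):
  1*(1)*conj(2) + 1*(1)*conj(-2) + 2*(-1)*conj(0) + 2*(1)*conj(-2) + 2*(-1)*conj(0) + 2*(1)*conj(2) + 2*(-1)*conj(0) + 6*(-1)*conj(0) + 6*(1)*conj(0)
  = (2) + (-2) + (0) + (-4) + (0) + (4) + (0) + (0) + (0)
  = 0.
Dividing by |G| = 24 gives 0/24 = 0, matching the row-orthogonality relation <chi_4, chi_7> = [chi_4 = chi_7].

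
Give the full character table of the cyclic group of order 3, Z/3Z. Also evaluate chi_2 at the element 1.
Character table of Z/3Z (irreps indexed chi_0,...,chi_2 with chi_k(m) = zeta_3^(k*m), zeta_3 = exp(2*pi*i/3)):
  irrep \ class  {0} (size 1)  {1} (size 1)    {2} (size 1)  
  chi_0          1             1               1             
  chi_1          1             exp(2*I*pi/3)   exp(-2*I*pi/3)
  chi_2          1             exp(-2*I*pi/3)  exp(2*I*pi/3) 

Spot check: chi_2(1) = zeta_3^(2*1) = zeta_3^2 = exp(-2*I*pi/3).

Working: Z/3Z is abelian, so all 3 irreducible complex representations are 1-dimensional. They are given by chi_k(m) = zeta_3^(k*m) for k = 0,...,2. Row orthogonality: sum_m chi_k(m) conj(chi_l(m)) = 3 * [k = l].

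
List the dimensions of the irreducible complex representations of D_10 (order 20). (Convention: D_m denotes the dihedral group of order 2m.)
Dimensions: 1, 1, 1, 1, 2, 2, 2, 2

Proof sketch: There are 8 irreducibles (= number of conjugacy classes). Their dimensions d_i satisfy sum d_i^2 = |G| = 20: 1 + 1 + 1 + 1 + 4 + 4 + 4 + 4 = 20.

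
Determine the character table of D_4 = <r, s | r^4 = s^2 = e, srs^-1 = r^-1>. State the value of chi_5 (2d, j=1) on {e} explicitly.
Conjugacy classes: {e} of size 1, {r^2} of size 1, {r^1, r^3} of size 2, {s, sr^2, ...} of size 2, {sr, sr^3, ...} of size 2.
Character table:
  irrep \ class              {e} (size 1)  {r^2} (size 1)  {r^1, r^3} (size 2)  {s, sr^2, ...} (size 2)  {sr, sr^3, ...} (size 2)
  chi_1 (triv)               1             1               1                    1                        1                       
  chi_2 (sign: r->1, s->-1)  1             1               1                    -1                       -1                      
  chi_3 (r->-1, s->1)        1             1               -1                   1                        -1                      
  chi_4 (r->-1, s->-1)       1             1               -1                   -1                       1                       
  chi_5 (2d, j=1)            2             -2              0                    0                        0                       

Spot check: chi_5 (2d, j=1) on {e} = 2.

Details: D_4 has order 2*4 = 8 with 5 conjugacy classes, hence 5 irreducibles. Sum of squared dims 1 + 1 + 1 + 1 + 4 = 8 = |G|. Linear characters come from the abelianisation; the 2-dimensional irreps have character r^k -> 2*cos(2*pi*j*k/4), reflections -> 0.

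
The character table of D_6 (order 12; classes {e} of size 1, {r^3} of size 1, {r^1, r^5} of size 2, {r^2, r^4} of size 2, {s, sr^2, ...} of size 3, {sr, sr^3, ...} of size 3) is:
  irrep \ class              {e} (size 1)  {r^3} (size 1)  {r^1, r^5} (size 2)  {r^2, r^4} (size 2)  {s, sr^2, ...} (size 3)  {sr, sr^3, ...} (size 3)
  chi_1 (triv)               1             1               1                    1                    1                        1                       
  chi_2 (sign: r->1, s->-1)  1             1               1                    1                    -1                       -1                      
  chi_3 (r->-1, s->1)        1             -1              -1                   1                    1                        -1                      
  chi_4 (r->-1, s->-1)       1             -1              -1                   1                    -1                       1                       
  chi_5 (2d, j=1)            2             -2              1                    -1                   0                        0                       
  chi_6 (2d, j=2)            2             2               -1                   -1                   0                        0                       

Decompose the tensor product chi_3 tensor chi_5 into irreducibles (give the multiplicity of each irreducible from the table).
chi_3 tensor chi_5 = chi_6 (all other irreducibles have multiplicity 0).

Reasoning: The character of a tensor product is the pointwise product (chi_3 * chi_5)(C) = chi_3(C) * chi_5(C):
  {e}: (1)*(2), {r^3}: (-1)*(-2), {r^1, r^5}: (-1)*(1), {r^2, r^4}: (1)*(-1), {s, sr^2, ...}: (1)*(0), {sr, sr^3, ...}: (-1)*(0)
so (chi_3 * chi_5) takes values
  {e} -> 2, {r^3} -> 2, {r^1, r^5} -> -1, {r^2, r^4} -> -1, {s, sr^2, ...} -> 0, {sr, sr^3, ...} -> 0.
Now take the inner product of this character with each irreducible chi from the table, <chi_3*chi_5, chi> = (1/12) sum_C |C| (chi_3*chi_5)(C) conj(chi(C)):
  <chi_3*chi_5, chi_1> = (1/12)[1*(2)*conj(1) + 1*(2)*conj(1) + 2*(-1)*conj(1) + 2*(-1)*conj(1) + 3*(0)*conj(1) + 3*(0)*conj(1)]
      = (1/12)[(2) + (2) + (-2) + (-2) + (0) + (0)] = 0/12 = 0
  <chi_3*chi_5, chi_2> = (1/12)[1*(2)*conj(1) + 1*(2)*conj(1) + 2*(-1)*conj(1) + 2*(-1)*conj(1) + 3*(0)*conj(-1) + 3*(0)*conj(-1)]
      = (1/12)[(2) + (2) + (-2) + (-2) + (0) + (0)] = 0/12 = 0
  <chi_3*chi_5, chi_3> = (1/12)[1*(2)*conj(1) + 1*(2)*conj(-1) + 2*(-1)*conj(-1) + 2*(-1)*conj(1) + 3*(0)*conj(1) + 3*(0)*conj(-1)]
      = (1/12)[(2) + (-2) + (2) + (-2) + (0) + (0)] = 0/12 = 0
  <chi_3*chi_5, chi_4> = (1/12)[1*(2)*conj(1) + 1*(2)*conj(-1) + 2*(-1)*conj(-1) + 2*(-1)*conj(1) + 3*(0)*conj(-1) + 3*(0)*conj(1)]
      = (1/12)[(2) + (-2) + (2) + (-2) + (0) + (0)] = 0/12 = 0
  <chi_3*chi_5, chi_5> = (1/12)[1*(2)*conj(2) + 1*(2)*conj(-2) + 2*(-1)*conj(1) + 2*(-1)*conj(-1) + 3*(0)*conj(0) + 3*(0)*conj(0)]
      = (1/12)[(4) + (-4) + (-2) + (2) + (0) + (0)] = 0/12 = 0
  <chi_3*chi_5, chi_6> = (1/12)[1*(2)*conj(2) + 1*(2)*conj(2) + 2*(-1)*conj(-1) + 2*(-1)*conj(-1) + 3*(0)*conj(0) + 3*(0)*conj(0)]
      = (1/12)[(4) + (4) + (2) + (2) + (0) + (0)] = 12/12 = 1
Hence the multiplicities are chi_6: 1. Dimension check: dim(chi_3)*dim(chi_5) = 1*2 = 2 and sum (mult * dim) = 1*2 = 2.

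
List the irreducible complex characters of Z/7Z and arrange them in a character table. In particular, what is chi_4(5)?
Character table of Z/7Z (irreps indexed chi_0,...,chi_6 with chi_k(m) = zeta_7^(k*m), zeta_7 = exp(2*pi*i/7)):
  irrep \ class  {0} (size 1)  {1} (size 1)    {2} (size 1)    {3} (size 1)    {4} (size 1)    {5} (size 1)    {6} (size 1)  
  chi_0          1             1               1               1               1               1               1             
  chi_1          1             exp(2*I*pi/7)   exp(4*I*pi/7)   exp(6*I*pi/7)   exp(-6*I*pi/7)  exp(-4*I*pi/7)  exp(-2*I*pi/7)
  chi_2          1             exp(4*I*pi/7)   exp(-6*I*pi/7)  exp(-2*I*pi/7)  exp(2*I*pi/7)   exp(6*I*pi/7)   exp(-4*I*pi/7)
  chi_3          1             exp(6*I*pi/7)   exp(-2*I*pi/7)  exp(4*I*pi/7)   exp(-4*I*pi/7)  exp(2*I*pi/7)   exp(-6*I*pi/7)
  chi_4          1             exp(-6*I*pi/7)  exp(2*I*pi/7)   exp(-4*I*pi/7)  exp(4*I*pi/7)   exp(-2*I*pi/7)  exp(6*I*pi/7) 
  chi_5          1             exp(-4*I*pi/7)  exp(6*I*pi/7)   exp(2*I*pi/7)   exp(-2*I*pi/7)  exp(-6*I*pi/7)  exp(4*I*pi/7) 
  chi_6          1             exp(-2*I*pi/7)  exp(-4*I*pi/7)  exp(-6*I*pi/7)  exp(6*I*pi/7)   exp(4*I*pi/7)   exp(2*I*pi/7) 

Spot check: chi_4(5) = zeta_7^(4*5) = zeta_7^20 = exp(-2*I*pi/7).

Explanation: Z/7Z is abelian, so all 7 irreducible complex representations are 1-dimensional. They are given by chi_k(m) = zeta_7^(k*m) for k = 0,...,6. Row orthogonality: sum_m chi_k(m) conj(chi_l(m)) = 7 * [k = l].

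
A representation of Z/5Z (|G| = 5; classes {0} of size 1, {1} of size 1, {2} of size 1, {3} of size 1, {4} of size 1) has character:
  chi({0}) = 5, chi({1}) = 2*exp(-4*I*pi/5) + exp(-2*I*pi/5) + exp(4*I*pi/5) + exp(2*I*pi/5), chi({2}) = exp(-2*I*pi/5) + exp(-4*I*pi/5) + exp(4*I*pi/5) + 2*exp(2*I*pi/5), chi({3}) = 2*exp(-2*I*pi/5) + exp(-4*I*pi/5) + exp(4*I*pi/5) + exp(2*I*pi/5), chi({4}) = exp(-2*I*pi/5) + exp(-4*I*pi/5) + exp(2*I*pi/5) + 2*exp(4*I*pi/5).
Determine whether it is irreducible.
Not irreducible (reducible): <chi, chi> = 7 > 1.

Why: <chi, chi> = (1/|G|) sum_C |C| * |chi(C)|^2 = (1/5)[1*|5|^2 + 1*|2*exp(-4*I*pi/5) + exp(-2*I*pi/5) + exp(4*I*pi/5) + exp(2*I*pi/5)|^2 + 1*|exp(-2*I*pi/5) + exp(-4*I*pi/5) + exp(4*I*pi/5) + 2*exp(2*I*pi/5)|^2 + 1*|2*exp(-2*I*pi/5) + exp(-4*I*pi/5) + exp(4*I*pi/5) + exp(2*I*pi/5)|^2 + 1*|exp(-2*I*pi/5) + exp(-4*I*pi/5) + exp(2*I*pi/5) + 2*exp(4*I*pi/5)|^2]
  = (1/5)[(25) + (7 + 5*exp(-2*I*pi/5) + 4*exp(-4*I*pi/5) + 4*exp(4*I*pi/5) + 5*exp(2*I*pi/5)) + (7 + 4*exp(-2*I*pi/5) + 5*exp(-4*I*pi/5) + 5*exp(4*I*pi/5) + 4*exp(2*I*pi/5)) + (7 + 4*exp(-2*I*pi/5) + 5*exp(-4*I*pi/5) + 5*exp(4*I*pi/5) + 4*exp(2*I*pi/5)) + (7 + 5*exp(-2*I*pi/5) + 4*exp(-4*I*pi/5) + 4*exp(4*I*pi/5) + 5*exp(2*I*pi/5))] = 35/5 = 7.
(Exp terms are combined using exp(i*s)*conj(exp(i*t)) = exp(i*(s-t)), and sums of them are collapsed using the identity that for every m > 1 the m distinct m-th roots of unity sum to 0, e.g. 1 + exp(2*I*pi/3) + exp(-2*I*pi/3) = 0.)
A character is irreducible iff <chi, chi> = 1, so this representation is reducible.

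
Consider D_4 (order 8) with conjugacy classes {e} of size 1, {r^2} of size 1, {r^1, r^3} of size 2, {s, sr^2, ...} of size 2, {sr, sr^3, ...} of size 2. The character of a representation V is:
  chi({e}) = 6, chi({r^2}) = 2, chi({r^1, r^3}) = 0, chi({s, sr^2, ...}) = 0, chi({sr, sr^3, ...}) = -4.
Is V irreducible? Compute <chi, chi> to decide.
Not irreducible (reducible): <chi, chi> = 9 > 1.

Details: <chi, chi> = (1/|G|) sum_C |C| * |chi(C)|^2 = (1/8)[1*|6|^2 + 1*|2|^2 + 2*|0|^2 + 2*|0|^2 + 2*|-4|^2]
  = (1/8)[(36) + (4) + (0) + (0) + (32)] = 72/8 = 9.
A character is irreducible iff <chi, chi> = 1, so this representation is reducible.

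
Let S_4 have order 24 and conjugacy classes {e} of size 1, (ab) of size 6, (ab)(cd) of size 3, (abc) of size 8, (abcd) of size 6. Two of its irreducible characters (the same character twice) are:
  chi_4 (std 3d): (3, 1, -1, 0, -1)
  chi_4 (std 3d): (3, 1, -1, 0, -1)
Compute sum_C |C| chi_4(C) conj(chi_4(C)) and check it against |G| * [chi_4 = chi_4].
Sum = 24 = |G| = 24; so <chi_4, chi_4> = 1 (norm-1 confirms irreducibility).

Why: Compute term by term over conjugacy classes (|C| * chi_4(C) * conj(chi_4(C))):
  1*(3)*conj(3) + 6*(1)*conj(1) + 3*(-1)*conj(-1) + 8*(0)*conj(0) + 6*(-1)*conj(-1)
  = (9) + (6) + (3) + (0) + (6)
  = 24.
Dividing by |G| = 24 gives 24/24 = 1, matching the row-orthogonality relation <chi_4, chi_4> = [chi_4 = chi_4].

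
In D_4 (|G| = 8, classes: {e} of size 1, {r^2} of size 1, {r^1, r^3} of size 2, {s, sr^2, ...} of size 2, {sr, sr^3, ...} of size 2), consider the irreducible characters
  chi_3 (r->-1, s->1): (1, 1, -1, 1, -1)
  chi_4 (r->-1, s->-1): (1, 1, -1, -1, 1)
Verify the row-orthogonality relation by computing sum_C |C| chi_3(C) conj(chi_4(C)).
Sum = 0; so <chi_3, chi_4> = 0 (distinct irreducibles are orthogonal).

Solution. Compute term by term over conjugacy classes (|C| * chi_3(C) * conj(chi_4(C))):
  1*(1)*conj(1) + 1*(1)*conj(1) + 2*(-1)*conj(-1) + 2*(1)*conj(-1) + 2*(-1)*conj(1)
  = (1) + (1) + (2) + (-2) + (-2)
  = 0.
Dividing by |G| = 8 gives 0/8 = 0, matching the row-orthogonality relation <chi_3, chi_4> = [chi_3 = chi_4].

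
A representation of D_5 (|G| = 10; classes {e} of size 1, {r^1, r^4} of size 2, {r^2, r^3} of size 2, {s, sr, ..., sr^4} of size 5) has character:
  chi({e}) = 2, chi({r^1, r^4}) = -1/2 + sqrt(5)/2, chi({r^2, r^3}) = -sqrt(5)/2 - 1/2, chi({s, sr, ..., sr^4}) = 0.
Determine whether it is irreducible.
Irreducible: <chi, chi> = 1.

Details: <chi, chi> = (1/|G|) sum_C |C| * |chi(C)|^2 = (1/10)[1*|2|^2 + 2*|-1/2 + sqrt(5)/2|^2 + 2*|-sqrt(5)/2 - 1/2|^2 + 5*|0|^2]
  = (1/10)[(4) + (3 - sqrt(5)) + (sqrt(5) + 3) + (0)] = 10/10 = 1.
A character is irreducible iff <chi, chi> = 1, so this representation is irreducible.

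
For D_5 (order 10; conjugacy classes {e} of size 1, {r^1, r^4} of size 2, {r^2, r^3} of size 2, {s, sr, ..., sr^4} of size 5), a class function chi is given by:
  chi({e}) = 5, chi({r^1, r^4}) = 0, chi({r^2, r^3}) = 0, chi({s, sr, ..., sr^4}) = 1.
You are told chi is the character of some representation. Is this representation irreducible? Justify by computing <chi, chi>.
Not irreducible (reducible): <chi, chi> = 3 > 1.

Working: <chi, chi> = (1/|G|) sum_C |C| * |chi(C)|^2 = (1/10)[1*|5|^2 + 2*|0|^2 + 2*|0|^2 + 5*|1|^2]
  = (1/10)[(25) + (0) + (0) + (5)] = 30/10 = 3.
A character is irreducible iff <chi, chi> = 1, so this representation is reducible.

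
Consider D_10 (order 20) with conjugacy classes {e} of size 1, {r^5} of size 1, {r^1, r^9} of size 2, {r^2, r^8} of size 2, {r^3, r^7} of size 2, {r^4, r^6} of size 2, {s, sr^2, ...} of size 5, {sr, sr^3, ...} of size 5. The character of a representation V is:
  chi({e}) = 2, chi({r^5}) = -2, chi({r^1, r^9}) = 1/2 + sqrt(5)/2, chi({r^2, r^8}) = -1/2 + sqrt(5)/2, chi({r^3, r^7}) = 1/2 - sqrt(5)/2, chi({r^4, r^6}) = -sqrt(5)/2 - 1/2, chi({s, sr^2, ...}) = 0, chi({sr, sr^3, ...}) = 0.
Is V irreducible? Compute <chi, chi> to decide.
Irreducible: <chi, chi> = 1.

<chi, chi> = (1/|G|) sum_C |C| * |chi(C)|^2 = (1/20)[1*|2|^2 + 1*|-2|^2 + 2*|1/2 + sqrt(5)/2|^2 + 2*|-1/2 + sqrt(5)/2|^2 + 2*|1/2 - sqrt(5)/2|^2 + 2*|-sqrt(5)/2 - 1/2|^2 + 5*|0|^2 + 5*|0|^2]
  = (1/20)[(4) + (4) + (sqrt(5) + 3) + (3 - sqrt(5)) + (3 - sqrt(5)) + (sqrt(5) + 3) + (0) + (0)] = 20/20 = 1.
A character is irreducible iff <chi, chi> = 1, so this representation is irreducible.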